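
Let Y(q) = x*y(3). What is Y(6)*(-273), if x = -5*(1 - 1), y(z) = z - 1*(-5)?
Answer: 0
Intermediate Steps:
y(z) = 5 + z (y(z) = z + 5 = 5 + z)
x = 0 (x = -5*0 = 0)
Y(q) = 0 (Y(q) = 0*(5 + 3) = 0*8 = 0)
Y(6)*(-273) = 0*(-273) = 0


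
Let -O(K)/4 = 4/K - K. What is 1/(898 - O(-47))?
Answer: 47/51026 ≈ 0.00092110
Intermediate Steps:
O(K) = -16/K + 4*K (O(K) = -4*(4/K - K) = -4*(-K + 4/K) = -16/K + 4*K)
1/(898 - O(-47)) = 1/(898 - (-16/(-47) + 4*(-47))) = 1/(898 - (-16*(-1/47) - 188)) = 1/(898 - (16/47 - 188)) = 1/(898 - 1*(-8820/47)) = 1/(898 + 8820/47) = 1/(51026/47) = 47/51026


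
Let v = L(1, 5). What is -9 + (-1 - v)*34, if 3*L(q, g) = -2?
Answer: -61/3 ≈ -20.333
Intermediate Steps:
L(q, g) = -⅔ (L(q, g) = (⅓)*(-2) = -⅔)
v = -⅔ ≈ -0.66667
-9 + (-1 - v)*34 = -9 + (-1 - 1*(-⅔))*34 = -9 + (-1 + ⅔)*34 = -9 - ⅓*34 = -9 - 34/3 = -61/3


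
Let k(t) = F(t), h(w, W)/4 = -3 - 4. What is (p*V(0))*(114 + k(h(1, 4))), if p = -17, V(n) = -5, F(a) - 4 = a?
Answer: 7650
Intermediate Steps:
F(a) = 4 + a
h(w, W) = -28 (h(w, W) = 4*(-3 - 4) = 4*(-7) = -28)
k(t) = 4 + t
(p*V(0))*(114 + k(h(1, 4))) = (-17*(-5))*(114 + (4 - 28)) = 85*(114 - 24) = 85*90 = 7650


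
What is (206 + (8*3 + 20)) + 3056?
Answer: 3306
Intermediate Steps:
(206 + (8*3 + 20)) + 3056 = (206 + (24 + 20)) + 3056 = (206 + 44) + 3056 = 250 + 3056 = 3306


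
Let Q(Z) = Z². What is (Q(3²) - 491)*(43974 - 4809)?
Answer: -16057650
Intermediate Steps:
(Q(3²) - 491)*(43974 - 4809) = ((3²)² - 491)*(43974 - 4809) = (9² - 491)*39165 = (81 - 491)*39165 = -410*39165 = -16057650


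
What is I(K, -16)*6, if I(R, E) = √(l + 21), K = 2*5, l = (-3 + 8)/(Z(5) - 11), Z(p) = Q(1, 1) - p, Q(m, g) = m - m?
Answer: 3*√331/2 ≈ 27.290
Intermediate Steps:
Q(m, g) = 0
Z(p) = -p (Z(p) = 0 - p = -p)
l = -5/16 (l = (-3 + 8)/(-1*5 - 11) = 5/(-5 - 11) = 5/(-16) = 5*(-1/16) = -5/16 ≈ -0.31250)
K = 10
I(R, E) = √331/4 (I(R, E) = √(-5/16 + 21) = √(331/16) = √331/4)
I(K, -16)*6 = (√331/4)*6 = 3*√331/2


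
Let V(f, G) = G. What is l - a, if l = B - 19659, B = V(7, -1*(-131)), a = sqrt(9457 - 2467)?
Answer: -19528 - sqrt(6990) ≈ -19612.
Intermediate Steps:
a = sqrt(6990) ≈ 83.606
B = 131 (B = -1*(-131) = 131)
l = -19528 (l = 131 - 19659 = -19528)
l - a = -19528 - sqrt(6990)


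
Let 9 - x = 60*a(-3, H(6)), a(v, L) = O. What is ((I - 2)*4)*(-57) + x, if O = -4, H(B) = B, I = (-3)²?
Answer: -1347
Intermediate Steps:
I = 9
a(v, L) = -4
x = 249 (x = 9 - 60*(-4) = 9 - 1*(-240) = 9 + 240 = 249)
((I - 2)*4)*(-57) + x = ((9 - 2)*4)*(-57) + 249 = (7*4)*(-57) + 249 = 28*(-57) + 249 = -1596 + 249 = -1347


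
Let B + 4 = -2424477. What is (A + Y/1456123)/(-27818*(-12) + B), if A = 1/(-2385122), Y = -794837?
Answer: 1895784671237/7260944359808873990 ≈ 2.6109e-7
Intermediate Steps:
A = -1/2385122 ≈ -4.1927e-7
B = -2424481 (B = -4 - 2424477 = -2424481)
(A + Y/1456123)/(-27818*(-12) + B) = (-1/2385122 - 794837/1456123)/(-27818*(-12) - 2424481) = (-1/2385122 - 794837*1/1456123)/(333816 - 2424481) = (-1/2385122 - 794837/1456123)/(-2090665) = -1895784671237/3473031002006*(-1/2090665) = 1895784671237/7260944359808873990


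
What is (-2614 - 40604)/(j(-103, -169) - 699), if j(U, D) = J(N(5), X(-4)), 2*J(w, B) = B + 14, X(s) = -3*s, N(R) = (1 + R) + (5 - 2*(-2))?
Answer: 63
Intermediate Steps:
N(R) = 10 + R (N(R) = (1 + R) + (5 + 4) = (1 + R) + 9 = 10 + R)
J(w, B) = 7 + B/2 (J(w, B) = (B + 14)/2 = (14 + B)/2 = 7 + B/2)
j(U, D) = 13 (j(U, D) = 7 + (-3*(-4))/2 = 7 + (½)*12 = 7 + 6 = 13)
(-2614 - 40604)/(j(-103, -169) - 699) = (-2614 - 40604)/(13 - 699) = -43218/(-686) = -43218*(-1/686) = 63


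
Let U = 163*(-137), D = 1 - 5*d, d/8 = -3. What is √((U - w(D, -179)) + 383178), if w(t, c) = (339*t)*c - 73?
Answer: √7703321 ≈ 2775.5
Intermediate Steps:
d = -24 (d = 8*(-3) = -24)
D = 121 (D = 1 - 5*(-24) = 1 + 120 = 121)
U = -22331
w(t, c) = -73 + 339*c*t (w(t, c) = 339*c*t - 73 = -73 + 339*c*t)
√((U - w(D, -179)) + 383178) = √((-22331 - (-73 + 339*(-179)*121)) + 383178) = √((-22331 - (-73 - 7342401)) + 383178) = √((-22331 - 1*(-7342474)) + 383178) = √((-22331 + 7342474) + 383178) = √(7320143 + 383178) = √7703321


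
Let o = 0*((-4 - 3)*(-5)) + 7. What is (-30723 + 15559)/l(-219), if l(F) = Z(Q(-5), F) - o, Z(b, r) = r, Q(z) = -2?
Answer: 7582/113 ≈ 67.097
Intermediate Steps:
o = 7 (o = 0*(-7*(-5)) + 7 = 0*35 + 7 = 0 + 7 = 7)
l(F) = -7 + F (l(F) = F - 1*7 = F - 7 = -7 + F)
(-30723 + 15559)/l(-219) = (-30723 + 15559)/(-7 - 219) = -15164/(-226) = -15164*(-1/226) = 7582/113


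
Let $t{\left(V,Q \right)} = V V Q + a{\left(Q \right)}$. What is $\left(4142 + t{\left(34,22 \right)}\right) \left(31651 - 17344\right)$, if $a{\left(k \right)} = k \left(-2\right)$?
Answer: $422485710$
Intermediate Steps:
$a{\left(k \right)} = - 2 k$
$t{\left(V,Q \right)} = - 2 Q + Q V^{2}$ ($t{\left(V,Q \right)} = V V Q - 2 Q = V^{2} Q - 2 Q = Q V^{2} - 2 Q = - 2 Q + Q V^{2}$)
$\left(4142 + t{\left(34,22 \right)}\right) \left(31651 - 17344\right) = \left(4142 + 22 \left(-2 + 34^{2}\right)\right) \left(31651 - 17344\right) = \left(4142 + 22 \left(-2 + 1156\right)\right) 14307 = \left(4142 + 22 \cdot 1154\right) 14307 = \left(4142 + 25388\right) 14307 = 29530 \cdot 14307 = 422485710$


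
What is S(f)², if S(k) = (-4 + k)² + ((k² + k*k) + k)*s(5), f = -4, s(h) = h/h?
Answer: 8464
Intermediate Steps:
s(h) = 1
S(k) = k + (-4 + k)² + 2*k² (S(k) = (-4 + k)² + ((k² + k*k) + k)*1 = (-4 + k)² + ((k² + k²) + k)*1 = (-4 + k)² + (2*k² + k)*1 = (-4 + k)² + (k + 2*k²)*1 = (-4 + k)² + (k + 2*k²) = k + (-4 + k)² + 2*k²)
S(f)² = (16 - 7*(-4) + 3*(-4)²)² = (16 + 28 + 3*16)² = (16 + 28 + 48)² = 92² = 8464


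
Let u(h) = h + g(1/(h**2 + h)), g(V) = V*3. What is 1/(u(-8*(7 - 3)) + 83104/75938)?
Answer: -37665248/1163954445 ≈ -0.032360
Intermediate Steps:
g(V) = 3*V
u(h) = h + 3/(h + h**2) (u(h) = h + 3/(h**2 + h) = h + 3/(h + h**2))
1/(u(-8*(7 - 3)) + 83104/75938) = 1/((-8*(7 - 3) + 3/(((-8*(7 - 3)))*(1 - 8*(7 - 3)))) + 83104/75938) = 1/((-8*4 + 3/(((-8*4))*(1 - 8*4))) + 83104*(1/75938)) = 1/((-32 + 3/(-32*(1 - 32))) + 41552/37969) = 1/((-32 + 3*(-1/32)/(-31)) + 41552/37969) = 1/((-32 + 3*(-1/32)*(-1/31)) + 41552/37969) = 1/((-32 + 3/992) + 41552/37969) = 1/(-31741/992 + 41552/37969) = 1/(-1163954445/37665248) = -37665248/1163954445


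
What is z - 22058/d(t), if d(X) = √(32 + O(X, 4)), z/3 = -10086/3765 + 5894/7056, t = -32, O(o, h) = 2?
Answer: -1166093/210840 - 11029*√34/17 ≈ -3788.4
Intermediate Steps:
z = -1166093/210840 (z = 3*(-10086/3765 + 5894/7056) = 3*(-10086*1/3765 + 5894*(1/7056)) = 3*(-3362/1255 + 421/504) = 3*(-1166093/632520) = -1166093/210840 ≈ -5.5307)
d(X) = √34 (d(X) = √(32 + 2) = √34)
z - 22058/d(t) = -1166093/210840 - 22058/(√34) = -1166093/210840 - 22058*√34/34 = -1166093/210840 - 11029*√34/17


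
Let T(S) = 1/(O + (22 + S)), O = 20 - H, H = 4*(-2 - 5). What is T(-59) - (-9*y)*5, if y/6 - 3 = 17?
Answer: 59401/11 ≈ 5400.1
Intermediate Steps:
H = -28 (H = 4*(-7) = -28)
O = 48 (O = 20 - 1*(-28) = 20 + 28 = 48)
y = 120 (y = 18 + 6*17 = 18 + 102 = 120)
T(S) = 1/(70 + S) (T(S) = 1/(48 + (22 + S)) = 1/(70 + S))
T(-59) - (-9*y)*5 = 1/(70 - 59) - (-9*120)*5 = 1/11 - (-1080)*5 = 1/11 - 1*(-5400) = 1/11 + 5400 = 59401/11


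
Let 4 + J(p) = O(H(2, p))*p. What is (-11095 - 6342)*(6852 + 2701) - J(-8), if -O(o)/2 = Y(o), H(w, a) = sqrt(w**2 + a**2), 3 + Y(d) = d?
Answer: -166575609 - 32*sqrt(17) ≈ -1.6658e+8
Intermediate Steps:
Y(d) = -3 + d
H(w, a) = sqrt(a**2 + w**2)
O(o) = 6 - 2*o (O(o) = -2*(-3 + o) = 6 - 2*o)
J(p) = -4 + p*(6 - 2*sqrt(4 + p**2)) (J(p) = -4 + (6 - 2*sqrt(p**2 + 2**2))*p = -4 + (6 - 2*sqrt(p**2 + 4))*p = -4 + (6 - 2*sqrt(4 + p**2))*p = -4 + p*(6 - 2*sqrt(4 + p**2)))
(-11095 - 6342)*(6852 + 2701) - J(-8) = (-11095 - 6342)*(6852 + 2701) - (-4 + 2*(-8)*(3 - sqrt(4 + (-8)**2))) = -17437*9553 - (-4 + 2*(-8)*(3 - sqrt(4 + 64))) = -166575661 - (-4 + 2*(-8)*(3 - sqrt(68))) = -166575661 - (-4 + 2*(-8)*(3 - 2*sqrt(17))) = -166575661 - (-4 + (-48 + 32*sqrt(17))) = -166575661 - (-52 + 32*sqrt(17)) = -166575661 + (52 - 32*sqrt(17)) = -166575609 - 32*sqrt(17)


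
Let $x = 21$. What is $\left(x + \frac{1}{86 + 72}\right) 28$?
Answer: $\frac{46466}{79} \approx 588.18$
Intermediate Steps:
$\left(x + \frac{1}{86 + 72}\right) 28 = \left(21 + \frac{1}{86 + 72}\right) 28 = \left(21 + \frac{1}{158}\right) 28 = \frac{3319}{158} \cdot 28 = \frac{46466}{79}$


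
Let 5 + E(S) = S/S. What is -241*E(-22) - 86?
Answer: 878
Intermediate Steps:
E(S) = -4 (E(S) = -5 + S/S = -5 + 1 = -4)
-241*E(-22) - 86 = -241*(-4) - 86 = 964 - 86 = 878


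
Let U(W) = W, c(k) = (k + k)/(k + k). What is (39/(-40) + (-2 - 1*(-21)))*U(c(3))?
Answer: 721/40 ≈ 18.025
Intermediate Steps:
c(k) = 1 (c(k) = (2*k)/((2*k)) = (2*k)*(1/(2*k)) = 1)
(39/(-40) + (-2 - 1*(-21)))*U(c(3)) = (39/(-40) + (-2 - 1*(-21)))*1 = (39*(-1/40) + (-2 + 21))*1 = (-39/40 + 19)*1 = (721/40)*1 = 721/40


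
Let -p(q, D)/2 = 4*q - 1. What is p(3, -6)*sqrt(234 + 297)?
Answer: -66*sqrt(59) ≈ -506.96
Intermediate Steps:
p(q, D) = 2 - 8*q (p(q, D) = -2*(4*q - 1) = -2*(-1 + 4*q) = 2 - 8*q)
p(3, -6)*sqrt(234 + 297) = (2 - 8*3)*sqrt(234 + 297) = (2 - 24)*sqrt(531) = -66*sqrt(59)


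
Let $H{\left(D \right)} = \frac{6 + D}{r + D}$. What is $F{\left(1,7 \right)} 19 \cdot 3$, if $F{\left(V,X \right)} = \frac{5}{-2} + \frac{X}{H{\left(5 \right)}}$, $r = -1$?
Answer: $\frac{57}{22} \approx 2.5909$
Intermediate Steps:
$H{\left(D \right)} = \frac{6 + D}{-1 + D}$
$F{\left(V,X \right)} = - \frac{5}{2} + \frac{4 X}{11}$ ($F{\left(V,X \right)} = \frac{5}{-2} + \frac{X}{\frac{1}{-1 + 5} \left(6 + 5\right)} = 5 \left(- \frac{1}{2}\right) + \frac{X}{\frac{1}{4} \cdot 11} = - \frac{5}{2} + \frac{X}{\frac{1}{4} \cdot 11} = - \frac{5}{2} + \frac{X}{\frac{11}{4}} = - \frac{5}{2} + X \frac{4}{11} = - \frac{5}{2} + \frac{4 X}{11}$)
$F{\left(1,7 \right)} 19 \cdot 3 = \left(- \frac{5}{2} + \frac{4}{11} \cdot 7\right) 19 \cdot 3 = \left(- \frac{5}{2} + \frac{28}{11}\right) 19 \cdot 3 = \frac{1}{22} \cdot 19 \cdot 3 = \frac{19}{22} \cdot 3 = \frac{57}{22}$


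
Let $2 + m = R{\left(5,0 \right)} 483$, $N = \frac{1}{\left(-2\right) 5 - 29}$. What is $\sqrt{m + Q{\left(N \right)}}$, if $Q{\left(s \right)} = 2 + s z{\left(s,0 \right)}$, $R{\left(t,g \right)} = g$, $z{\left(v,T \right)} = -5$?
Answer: $\frac{\sqrt{195}}{39} \approx 0.35806$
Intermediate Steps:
$N = - \frac{1}{39}$ ($N = \frac{1}{-10 - 29} = \frac{1}{-39} = - \frac{1}{39} \approx -0.025641$)
$Q{\left(s \right)} = 2 - 5 s$ ($Q{\left(s \right)} = 2 + s \left(-5\right) = 2 - 5 s$)
$m = -2$ ($m = -2 + 0 \cdot 483 = -2 + 0 = -2$)
$\sqrt{m + Q{\left(N \right)}} = \sqrt{-2 + \left(2 - - \frac{5}{39}\right)} = \sqrt{-2 + \left(2 + \frac{5}{39}\right)} = \sqrt{-2 + \frac{83}{39}} = \sqrt{\frac{5}{39}} = \frac{\sqrt{195}}{39}$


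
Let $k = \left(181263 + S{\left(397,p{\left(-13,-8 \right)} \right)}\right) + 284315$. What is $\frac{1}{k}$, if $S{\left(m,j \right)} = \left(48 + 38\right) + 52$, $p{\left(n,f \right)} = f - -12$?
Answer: $\frac{1}{465716} \approx 2.1472 \cdot 10^{-6}$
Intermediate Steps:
$p{\left(n,f \right)} = 12 + f$ ($p{\left(n,f \right)} = f + 12 = 12 + f$)
$S{\left(m,j \right)} = 138$ ($S{\left(m,j \right)} = 86 + 52 = 138$)
$k = 465716$ ($k = \left(181263 + 138\right) + 284315 = 181401 + 284315 = 465716$)
$\frac{1}{k} = \frac{1}{465716}$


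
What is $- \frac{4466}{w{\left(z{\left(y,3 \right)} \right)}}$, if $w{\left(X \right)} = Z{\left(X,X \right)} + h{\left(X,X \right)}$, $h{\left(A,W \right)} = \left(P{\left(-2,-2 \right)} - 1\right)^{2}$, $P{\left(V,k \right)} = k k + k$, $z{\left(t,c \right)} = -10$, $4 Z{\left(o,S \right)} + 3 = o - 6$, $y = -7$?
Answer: $\frac{17864}{15} \approx 1190.9$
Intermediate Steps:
$Z{\left(o,S \right)} = - \frac{9}{4} + \frac{o}{4}$ ($Z{\left(o,S \right)} = - \frac{3}{4} + \frac{o - 6}{4} = - \frac{3}{4} + \frac{-6 + o}{4} = - \frac{3}{4} + \left(- \frac{3}{2} + \frac{o}{4}\right) = - \frac{9}{4} + \frac{o}{4}$)
$P{\left(V,k \right)} = k + k^{2}$ ($P{\left(V,k \right)} = k^{2} + k = k + k^{2}$)
$h{\left(A,W \right)} = 1$ ($h{\left(A,W \right)} = \left(- 2 \left(1 - 2\right) - 1\right)^{2} = \left(\left(-2\right) \left(-1\right) - 1\right)^{2} = \left(2 - 1\right)^{2} = 1^{2} = 1$)
$w{\left(X \right)} = - \frac{5}{4} + \frac{X}{4}$ ($w{\left(X \right)} = \left(- \frac{9}{4} + \frac{X}{4}\right) + 1 = - \frac{5}{4} + \frac{X}{4}$)
$- \frac{4466}{w{\left(z{\left(y,3 \right)} \right)}} = - \frac{4466}{- \frac{5}{4} + \frac{1}{4} \left(-10\right)} = - \frac{4466}{- \frac{5}{4} - \frac{5}{2}} = - \frac{4466}{- \frac{15}{4}} = \left(-4466\right) \left(- \frac{4}{15}\right) = \frac{17864}{15}$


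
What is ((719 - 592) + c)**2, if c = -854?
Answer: 528529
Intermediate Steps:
((719 - 592) + c)**2 = ((719 - 592) - 854)**2 = (127 - 854)**2 = (-727)**2 = 528529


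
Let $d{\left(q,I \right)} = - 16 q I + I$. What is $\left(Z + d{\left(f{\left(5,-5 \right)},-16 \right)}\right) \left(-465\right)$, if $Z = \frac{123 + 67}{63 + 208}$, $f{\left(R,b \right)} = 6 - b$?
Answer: $- \frac{352930350}{271} \approx -1.3023 \cdot 10^{6}$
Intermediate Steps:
$d{\left(q,I \right)} = I - 16 I q$ ($d{\left(q,I \right)} = - 16 I q + I = I - 16 I q$)
$Z = \frac{190}{271} \approx 0.70111$
$\left(Z + d{\left(f{\left(5,-5 \right)},-16 \right)}\right) \left(-465\right) = \left(\frac{190}{271} - 16 \left(1 - 16 \left(6 - -5\right)\right)\right) \left(-465\right) = \left(\frac{190}{271} - 16 \left(1 - 16 \left(6 + 5\right)\right)\right) \left(-465\right) = \left(\frac{190}{271} - 16 \left(1 - 176\right)\right) \left(-465\right) = \left(\frac{190}{271} - -2800\right) \left(-465\right) = \left(\frac{190}{271} + 2800\right) \left(-465\right) = \frac{758990}{271} \left(-465\right) = - \frac{352930350}{271}$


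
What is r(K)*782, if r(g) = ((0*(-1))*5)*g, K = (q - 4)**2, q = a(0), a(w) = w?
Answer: 0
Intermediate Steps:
q = 0
K = 16 (K = (0 - 4)**2 = (-4)**2 = 16)
r(g) = 0 (r(g) = (0*5)*g = 0*g = 0)
r(K)*782 = 0*782 = 0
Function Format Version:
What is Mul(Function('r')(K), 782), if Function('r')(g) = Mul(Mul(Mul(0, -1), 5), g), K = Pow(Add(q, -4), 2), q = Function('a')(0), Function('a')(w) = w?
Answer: 0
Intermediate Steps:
q = 0
K = 16 (K = Pow(Add(0, -4), 2) = Pow(-4, 2) = 16)
Function('r')(g) = 0 (Function('r')(g) = Mul(Mul(0, 5), g) = Mul(0, g) = 0)
Mul(Function('r')(K), 782) = Mul(0, 782) = 0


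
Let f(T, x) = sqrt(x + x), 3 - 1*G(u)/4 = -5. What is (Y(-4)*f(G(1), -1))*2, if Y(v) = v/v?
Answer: 2*I*sqrt(2) ≈ 2.8284*I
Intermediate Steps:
G(u) = 32 (G(u) = 12 - 4*(-5) = 12 + 20 = 32)
Y(v) = 1
f(T, x) = sqrt(2)*sqrt(x) (f(T, x) = sqrt(2*x) = sqrt(2)*sqrt(x))
(Y(-4)*f(G(1), -1))*2 = (1*(sqrt(2)*sqrt(-1)))*2 = (1*(sqrt(2)*I))*2 = (1*(I*sqrt(2)))*2 = (I*sqrt(2))*2 = 2*I*sqrt(2)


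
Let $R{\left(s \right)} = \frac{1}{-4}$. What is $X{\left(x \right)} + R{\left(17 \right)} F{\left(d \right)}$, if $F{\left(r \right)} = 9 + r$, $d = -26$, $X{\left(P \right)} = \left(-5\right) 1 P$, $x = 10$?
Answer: $- \frac{183}{4} \approx -45.75$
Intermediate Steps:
$R{\left(s \right)} = - \frac{1}{4}$
$X{\left(P \right)} = - 5 P$
$X{\left(x \right)} + R{\left(17 \right)} F{\left(d \right)} = \left(-5\right) 10 - \frac{9 - 26}{4} = -50 - - \frac{17}{4} = -50 + \frac{17}{4} = - \frac{183}{4}$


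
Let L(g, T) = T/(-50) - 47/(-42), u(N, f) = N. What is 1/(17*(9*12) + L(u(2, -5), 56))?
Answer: 1050/1927799 ≈ 0.00054466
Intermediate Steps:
L(g, T) = 47/42 - T/50 (L(g, T) = T*(-1/50) - 47*(-1/42) = -T/50 + 47/42 = 47/42 - T/50)
1/(17*(9*12) + L(u(2, -5), 56)) = 1/(17*(9*12) + (47/42 - 1/50*56)) = 1/(17*108 + (47/42 - 28/25)) = 1/(1836 - 1/1050) = 1/(1927799/1050) = 1050/1927799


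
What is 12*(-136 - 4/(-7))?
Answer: -11376/7 ≈ -1625.1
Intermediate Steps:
12*(-136 - 4/(-7)) = 12*(-136 - 4*(-1/7)) = 12*(-136 + 4/7) = 12*(-948/7) = -11376/7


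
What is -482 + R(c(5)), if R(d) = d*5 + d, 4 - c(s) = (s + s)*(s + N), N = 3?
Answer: -938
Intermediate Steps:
c(s) = 4 - 2*s*(3 + s) (c(s) = 4 - (s + s)*(s + 3) = 4 - 2*s*(3 + s))
R(d) = 6*d (R(d) = 5*d + d = 6*d)
-482 + R(c(5)) = -482 + 6*(4 - 6*5 - 2*5²) = -482 + 6*(4 - 30 - 2*25) = -482 + 6*(4 - 30 - 50) = -482 + 6*(-76) = -482 - 456 = -938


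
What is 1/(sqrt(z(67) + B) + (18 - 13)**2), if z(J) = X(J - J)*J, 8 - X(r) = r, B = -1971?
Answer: 5/412 - I*sqrt(1435)/2060 ≈ 0.012136 - 0.018389*I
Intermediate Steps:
X(r) = 8 - r
z(J) = 8*J (z(J) = (8 - (J - J))*J = (8 - 1*0)*J = (8 + 0)*J = 8*J)
1/(sqrt(z(67) + B) + (18 - 13)**2) = 1/(sqrt(8*67 - 1971) + (18 - 13)**2) = 1/(sqrt(536 - 1971) + 5**2) = 1/(sqrt(-1435) + 25) = 1/(I*sqrt(1435) + 25) = 1/(25 + I*sqrt(1435))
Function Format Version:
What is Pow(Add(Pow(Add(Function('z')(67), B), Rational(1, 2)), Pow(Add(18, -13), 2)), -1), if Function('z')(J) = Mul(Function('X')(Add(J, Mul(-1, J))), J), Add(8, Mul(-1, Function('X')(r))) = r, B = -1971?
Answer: Add(Rational(5, 412), Mul(Rational(-1, 2060), I, Pow(1435, Rational(1, 2)))) ≈ Add(0.012136, Mul(-0.018389, I))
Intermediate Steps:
Function('X')(r) = Add(8, Mul(-1, r))
Function('z')(J) = Mul(8, J) (Function('z')(J) = Mul(Add(8, Mul(-1, Add(J, Mul(-1, J)))), J) = Mul(Add(8, Mul(-1, 0)), J) = Mul(Add(8, 0), J) = Mul(8, J))
Pow(Add(Pow(Add(Function('z')(67), B), Rational(1, 2)), Pow(Add(18, -13), 2)), -1) = Pow(Add(Pow(Add(Mul(8, 67), -1971), Rational(1, 2)), Pow(Add(18, -13), 2)), -1) = Pow(Add(Pow(Add(536, -1971), Rational(1, 2)), Pow(5, 2)), -1) = Pow(Add(Pow(-1435, Rational(1, 2)), 25), -1) = Pow(Add(Mul(I, Pow(1435, Rational(1, 2))), 25), -1) = Pow(Add(25, Mul(I, Pow(1435, Rational(1, 2)))), -1)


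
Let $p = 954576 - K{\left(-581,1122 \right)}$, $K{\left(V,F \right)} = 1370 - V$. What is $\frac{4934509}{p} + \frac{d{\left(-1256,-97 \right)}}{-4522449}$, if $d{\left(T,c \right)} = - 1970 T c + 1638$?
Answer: $\frac{250953116622791}{4308197978625} \approx 58.25$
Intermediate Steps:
$d{\left(T,c \right)} = 1638 - 1970 T c$ ($d{\left(T,c \right)} = - 1970 T c + 1638 = 1638 - 1970 T c$)
$p = 952625$ ($p = 954576 - \left(1370 - -581\right) = 954576 - \left(1370 + 581\right) = 954576 - 1951 = 952625$)
$\frac{4934509}{p} + \frac{d{\left(-1256,-97 \right)}}{-4522449} = \frac{4934509}{952625} + \frac{1638 - \left(-2474320\right) \left(-97\right)}{-4522449} = 4934509 \cdot \frac{1}{952625} + \left(1638 - 240009040\right) \left(- \frac{1}{4522449}\right) = \frac{4934509}{952625} - - \frac{240007402}{4522449} = \frac{4934509}{952625} + \frac{240007402}{4522449} = \frac{250953116622791}{4308197978625}$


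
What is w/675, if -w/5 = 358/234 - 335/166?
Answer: 9481/2621970 ≈ 0.0036160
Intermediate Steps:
w = 47405/19422 (w = -5*(358/234 - 335/166) = -5*(358*(1/234) - 335*1/166) = -5*(179/117 - 335/166) = -5*(-9481/19422) = 47405/19422 ≈ 2.4408)
w/675 = (47405/19422)/675 = (47405/19422)*(1/675) = 9481/2621970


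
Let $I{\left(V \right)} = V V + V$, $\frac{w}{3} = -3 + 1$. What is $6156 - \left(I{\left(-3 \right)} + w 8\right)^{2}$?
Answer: $4392$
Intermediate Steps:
$w = -6$ ($w = 3 \left(-3 + 1\right) = 3 \left(-2\right) = -6$)
$I{\left(V \right)} = V + V^{2}$ ($I{\left(V \right)} = V^{2} + V = V + V^{2}$)
$6156 - \left(I{\left(-3 \right)} + w 8\right)^{2} = 6156 - \left(- 3 \left(1 - 3\right) - 48\right)^{2} = 6156 - \left(\left(-3\right) \left(-2\right) - 48\right)^{2} = 6156 - \left(6 - 48\right)^{2} = 6156 - \left(-42\right)^{2} = 6156 - 1764 = 4392$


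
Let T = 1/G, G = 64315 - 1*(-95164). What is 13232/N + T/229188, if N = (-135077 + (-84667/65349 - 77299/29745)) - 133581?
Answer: -8704624364331634010933/176738276337462282744564 ≈ -0.049251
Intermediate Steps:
N = -19341726056428/71992815 (N = (-135077 + (-84667*1/65349 - 77299*1/29745)) - 133581 = (-135077 + (-84667/65349 - 77299/29745)) - 133581 = (-135077 - 280364158/71992815) - 133581 = -9724853835913/71992815 - 133581 = -19341726056428/71992815 ≈ -2.6866e+5)
G = 159479 (G = 64315 + 95164 = 159479)
T = 1/159479 ≈ 6.2704e-6
13232/N + T/229188 = 13232/(-19341726056428/71992815) + (1/159479)/229188 = 13232*(-71992815/19341726056428) + (1/159479)*(1/229188) = -238152232020/4835431514107 + 1/36550673052 = -8704624364331634010933/176738276337462282744564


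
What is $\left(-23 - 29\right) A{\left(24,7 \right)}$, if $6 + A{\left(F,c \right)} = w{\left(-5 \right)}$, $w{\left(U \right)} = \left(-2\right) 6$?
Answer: $936$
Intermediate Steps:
$w{\left(U \right)} = -12$
$A{\left(F,c \right)} = -18$ ($A{\left(F,c \right)} = -6 - 12 = -18$)
$\left(-23 - 29\right) A{\left(24,7 \right)} = \left(-23 - 29\right) \left(-18\right) = \left(-52\right) \left(-18\right) = 936$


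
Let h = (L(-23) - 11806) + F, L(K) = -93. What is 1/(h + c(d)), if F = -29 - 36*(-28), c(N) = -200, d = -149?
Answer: -1/11120 ≈ -8.9928e-5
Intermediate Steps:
F = 979 (F = -29 + 1008 = 979)
h = -10920 (h = (-93 - 11806) + 979 = -11899 + 979 = -10920)
1/(h + c(d)) = 1/(-10920 - 200) = 1/(-11120) = -1/11120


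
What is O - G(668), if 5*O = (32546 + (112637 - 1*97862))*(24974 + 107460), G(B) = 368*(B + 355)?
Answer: 6265026994/5 ≈ 1.2530e+9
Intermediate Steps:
G(B) = 130640 + 368*B (G(B) = 368*(355 + B) = 130640 + 368*B)
O = 6266909314/5 (O = ((32546 + (112637 - 1*97862))*(24974 + 107460))/5 = ((32546 + (112637 - 97862))*132434)/5 = ((32546 + 14775)*132434)/5 = (47321*132434)/5 = (⅕)*6266909314 = 6266909314/5 ≈ 1.2534e+9)
O - G(668) = 6266909314/5 - (130640 + 368*668) = 6266909314/5 - (130640 + 245824) = 6266909314/5 - 1*376464 = 6266909314/5 - 376464 = 6265026994/5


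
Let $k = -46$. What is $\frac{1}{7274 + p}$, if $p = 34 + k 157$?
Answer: $\frac{1}{86} \approx 0.011628$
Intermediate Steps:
$p = -7188$ ($p = 34 - 7222 = -7188$)
$\frac{1}{7274 + p} = \frac{1}{7274 - 7188} = \frac{1}{86}$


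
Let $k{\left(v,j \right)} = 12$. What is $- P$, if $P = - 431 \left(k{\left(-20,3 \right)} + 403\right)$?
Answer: $178865$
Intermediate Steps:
$P = -178865$ ($P = - 431 \left(12 + 403\right) = \left(-431\right) 415 = -178865$)
$- P = \left(-1\right) \left(-178865\right) = 178865$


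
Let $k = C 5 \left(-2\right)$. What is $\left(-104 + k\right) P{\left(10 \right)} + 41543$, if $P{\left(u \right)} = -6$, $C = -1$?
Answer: $42107$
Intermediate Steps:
$k = 10$ ($k = \left(-1\right) 5 \left(-2\right) = \left(-5\right) \left(-2\right) = 10$)
$\left(-104 + k\right) P{\left(10 \right)} + 41543 = \left(-104 + 10\right) \left(-6\right) + 41543 = \left(-94\right) \left(-6\right) + 41543 = 564 + 41543 = 42107$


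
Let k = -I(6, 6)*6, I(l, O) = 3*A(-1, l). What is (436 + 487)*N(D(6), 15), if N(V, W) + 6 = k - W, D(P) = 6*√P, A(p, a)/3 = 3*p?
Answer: 130143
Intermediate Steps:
A(p, a) = 9*p (A(p, a) = 3*(3*p) = 9*p)
I(l, O) = -27 (I(l, O) = 3*(9*(-1)) = 3*(-9) = -27)
k = 162 (k = -1*(-27)*6 = 27*6 = 162)
N(V, W) = 156 - W (N(V, W) = -6 + (162 - W) = 156 - W)
(436 + 487)*N(D(6), 15) = (436 + 487)*(156 - 1*15) = 923*(156 - 15) = 923*141 = 130143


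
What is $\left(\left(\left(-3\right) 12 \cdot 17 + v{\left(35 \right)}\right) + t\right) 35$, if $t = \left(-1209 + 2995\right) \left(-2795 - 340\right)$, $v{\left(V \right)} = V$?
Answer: $-195989045$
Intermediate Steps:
$t = -5599110$ ($t = 1786 \left(-3135\right) = -5599110$)
$\left(\left(\left(-3\right) 12 \cdot 17 + v{\left(35 \right)}\right) + t\right) 35 = \left(\left(\left(-3\right) 12 \cdot 17 + 35\right) - 5599110\right) 35 = \left(\left(\left(-36\right) 17 + 35\right) - 5599110\right) 35 = \left(\left(-612 + 35\right) - 5599110\right) 35 = \left(-577 - 5599110\right) 35 = \left(-5599687\right) 35 = -195989045$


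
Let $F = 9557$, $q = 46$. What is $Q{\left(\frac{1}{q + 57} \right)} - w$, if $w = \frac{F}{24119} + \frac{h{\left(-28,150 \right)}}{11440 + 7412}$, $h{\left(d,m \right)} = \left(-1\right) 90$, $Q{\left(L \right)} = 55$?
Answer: $\frac{4138338081}{75781898} \approx 54.609$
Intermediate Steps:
$h{\left(d,m \right)} = -90$
$w = \frac{29666309}{75781898}$ ($w = \frac{9557}{24119} - \frac{90}{11440 + 7412} = 9557 \cdot \frac{1}{24119} - \frac{90}{18852} = \frac{9557}{24119} - \frac{15}{3142} = \frac{29666309}{75781898} \approx 0.39147$)
$Q{\left(\frac{1}{q + 57} \right)} - w = 55 - \frac{29666309}{75781898} = \frac{4138338081}{75781898}$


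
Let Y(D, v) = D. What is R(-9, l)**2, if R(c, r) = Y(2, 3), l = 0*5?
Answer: 4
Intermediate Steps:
l = 0
R(c, r) = 2
R(-9, l)**2 = 2**2 = 4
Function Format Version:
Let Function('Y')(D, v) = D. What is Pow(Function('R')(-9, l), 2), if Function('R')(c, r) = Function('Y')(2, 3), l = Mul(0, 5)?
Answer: 4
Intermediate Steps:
l = 0
Function('R')(c, r) = 2
Pow(Function('R')(-9, l), 2) = Pow(2, 2) = 4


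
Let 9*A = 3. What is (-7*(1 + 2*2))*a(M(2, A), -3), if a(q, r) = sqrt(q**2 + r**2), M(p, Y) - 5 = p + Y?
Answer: -35*sqrt(565)/3 ≈ -277.31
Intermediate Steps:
A = 1/3 (A = (1/9)*3 = 1/3 ≈ 0.33333)
M(p, Y) = 5 + Y + p (M(p, Y) = 5 + (p + Y) = 5 + (Y + p) = 5 + Y + p)
(-7*(1 + 2*2))*a(M(2, A), -3) = (-7*(1 + 2*2))*sqrt((5 + 1/3 + 2)**2 + (-3)**2) = (-7*(1 + 4))*sqrt((22/3)**2 + 9) = (-7*5)*sqrt(484/9 + 9) = -35*sqrt(565)/3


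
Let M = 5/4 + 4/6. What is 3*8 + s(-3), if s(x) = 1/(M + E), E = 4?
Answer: 1716/71 ≈ 24.169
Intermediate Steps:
M = 23/12 (M = 5*(¼) + 4*(⅙) = 5/4 + ⅔ = 23/12 ≈ 1.9167)
s(x) = 12/71 (s(x) = 1/(23/12 + 4) = 1/(71/12) = 12/71)
3*8 + s(-3) = 3*8 + 12/71 = 24 + 12/71 = 1716/71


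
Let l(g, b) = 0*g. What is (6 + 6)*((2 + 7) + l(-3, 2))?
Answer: 108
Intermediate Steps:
l(g, b) = 0
(6 + 6)*((2 + 7) + l(-3, 2)) = (6 + 6)*((2 + 7) + 0) = 12*(9 + 0) = 12*9 = 108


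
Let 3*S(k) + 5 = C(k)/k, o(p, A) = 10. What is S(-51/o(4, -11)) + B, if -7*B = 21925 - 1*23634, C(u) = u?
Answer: 5099/21 ≈ 242.81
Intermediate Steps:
B = 1709/7 (B = -(21925 - 1*23634)/7 = -(21925 - 23634)/7 = -1/7*(-1709) = 1709/7 ≈ 244.14)
S(k) = -4/3 (S(k) = -5/3 + (k/k)/3 = -5/3 + (1/3)*1 = -5/3 + 1/3 = -4/3)
S(-51/o(4, -11)) + B = -4/3 + 1709/7 = 5099/21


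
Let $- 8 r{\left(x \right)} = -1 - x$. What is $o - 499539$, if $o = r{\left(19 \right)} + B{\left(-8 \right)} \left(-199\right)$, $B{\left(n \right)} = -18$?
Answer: $- \frac{991909}{2} \approx -4.9595 \cdot 10^{5}$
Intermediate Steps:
$r{\left(x \right)} = \frac{1}{8} + \frac{x}{8}$ ($r{\left(x \right)} = - \frac{-1 - x}{8} = \frac{1}{8} + \frac{x}{8}$)
$o = \frac{7169}{2}$ ($o = \left(\frac{1}{8} + \frac{1}{8} \cdot 19\right) - -3582 = \left(\frac{1}{8} + \frac{19}{8}\right) + 3582 = \frac{5}{2} + 3582 = \frac{7169}{2} \approx 3584.5$)
$o - 499539 = \frac{7169}{2} - 499539 = - \frac{991909}{2}$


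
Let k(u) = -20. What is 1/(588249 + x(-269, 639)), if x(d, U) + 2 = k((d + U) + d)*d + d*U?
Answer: 1/421736 ≈ 2.3712e-6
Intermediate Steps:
x(d, U) = -2 - 20*d + U*d (x(d, U) = -2 + (-20*d + d*U) = -2 + (-20*d + U*d) = -2 - 20*d + U*d)
1/(588249 + x(-269, 639)) = 1/(588249 + (-2 - 20*(-269) + 639*(-269))) = 1/(588249 + (-2 + 5380 - 171891)) = 1/(588249 - 166513) = 1/421736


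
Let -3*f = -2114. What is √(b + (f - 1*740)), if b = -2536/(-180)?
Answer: 2*I*√1195/15 ≈ 4.6092*I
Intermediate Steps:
f = 2114/3 (f = -⅓*(-2114) = 2114/3 ≈ 704.67)
b = 634/45 (b = -2536*(-1/180) = 634/45 ≈ 14.089)
√(b + (f - 1*740)) = √(634/45 + (2114/3 - 1*740)) = √(634/45 + (2114/3 - 740)) = √(634/45 - 106/3) = √(-956/45) = 2*I*√1195/15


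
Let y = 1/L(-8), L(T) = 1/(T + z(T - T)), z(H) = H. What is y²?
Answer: 64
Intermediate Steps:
L(T) = 1/T (L(T) = 1/(T + (T - T)) = 1/(T + 0) = 1/T)
y = -8 (y = 1/(1/(-8)) = 1/(-⅛) = -8)
y² = (-8)² = 64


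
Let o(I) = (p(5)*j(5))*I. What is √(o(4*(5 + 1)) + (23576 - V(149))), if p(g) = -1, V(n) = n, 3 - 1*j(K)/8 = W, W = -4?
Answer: √22083 ≈ 148.60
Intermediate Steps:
j(K) = 56 (j(K) = 24 - 8*(-4) = 24 + 32 = 56)
o(I) = -56*I (o(I) = (-1*56)*I = -56*I)
√(o(4*(5 + 1)) + (23576 - V(149))) = √(-224*(5 + 1) + (23576 - 1*149)) = √(-224*6 + (23576 - 149)) = √(-56*24 + 23427) = √(-1344 + 23427) = √22083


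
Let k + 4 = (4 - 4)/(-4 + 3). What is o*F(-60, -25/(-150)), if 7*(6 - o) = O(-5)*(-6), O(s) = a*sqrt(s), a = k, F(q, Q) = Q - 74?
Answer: -443 + 1772*I*sqrt(5)/7 ≈ -443.0 + 566.04*I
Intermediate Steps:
k = -4 (k = -4 + (4 - 4)/(-4 + 3) = -4 + 0/(-1) = -4 + 0*(-1) = -4 + 0 = -4)
F(q, Q) = -74 + Q
a = -4
O(s) = -4*sqrt(s)
o = 6 - 24*I*sqrt(5)/7 (o = 6 - (-4*I*sqrt(5))*(-6)/7 = 6 - 24*I*sqrt(5)/7 ≈ 6.0 - 7.6665*I)
o*F(-60, -25/(-150)) = (6 - 24*I*sqrt(5)/7)*(-74 - 25/(-150)) = (6 - 24*I*sqrt(5)/7)*(-74 - 25*(-1/150)) = (6 - 24*I*sqrt(5)/7)*(-74 + 1/6) = (6 - 24*I*sqrt(5)/7)*(-443/6) = -443 + 1772*I*sqrt(5)/7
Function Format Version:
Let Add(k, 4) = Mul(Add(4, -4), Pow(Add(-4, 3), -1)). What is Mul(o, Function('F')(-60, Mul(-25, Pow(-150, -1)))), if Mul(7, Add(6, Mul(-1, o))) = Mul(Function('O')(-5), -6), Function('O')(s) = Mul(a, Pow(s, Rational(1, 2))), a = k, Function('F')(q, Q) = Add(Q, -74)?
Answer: Add(-443, Mul(Rational(1772, 7), I, Pow(5, Rational(1, 2)))) ≈ Add(-443.00, Mul(566.04, I))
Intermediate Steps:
k = -4 (k = Add(-4, Mul(Add(4, -4), Pow(Add(-4, 3), -1))) = Add(-4, Mul(0, Pow(-1, -1))) = Add(-4, Mul(0, -1)) = Add(-4, 0) = -4)
Function('F')(q, Q) = Add(-74, Q)
a = -4
Function('O')(s) = Mul(-4, Pow(s, Rational(1, 2)))
o = Add(6, Mul(Rational(-24, 7), I, Pow(5, Rational(1, 2)))) (o = Add(6, Mul(Rational(-1, 7), Mul(Mul(-4, Pow(-5, Rational(1, 2))), -6))) = Add(6, Mul(Rational(-1, 7), Mul(Mul(-4, Mul(I, Pow(5, Rational(1, 2)))), -6))) = Add(6, Mul(Rational(-1, 7), Mul(Mul(-4, I, Pow(5, Rational(1, 2))), -6))) = Add(6, Mul(Rational(-1, 7), Mul(24, I, Pow(5, Rational(1, 2))))) = Add(6, Mul(Rational(-24, 7), I, Pow(5, Rational(1, 2)))) ≈ Add(6.0000, Mul(-7.6665, I)))
Mul(o, Function('F')(-60, Mul(-25, Pow(-150, -1)))) = Mul(Add(6, Mul(Rational(-24, 7), I, Pow(5, Rational(1, 2)))), Add(-74, Mul(-25, Pow(-150, -1)))) = Mul(Add(6, Mul(Rational(-24, 7), I, Pow(5, Rational(1, 2)))), Add(-74, Mul(-25, Rational(-1, 150)))) = Mul(Add(6, Mul(Rational(-24, 7), I, Pow(5, Rational(1, 2)))), Add(-74, Rational(1, 6))) = Mul(Add(6, Mul(Rational(-24, 7), I, Pow(5, Rational(1, 2)))), Rational(-443, 6)) = Add(-443, Mul(Rational(1772, 7), I, Pow(5, Rational(1, 2))))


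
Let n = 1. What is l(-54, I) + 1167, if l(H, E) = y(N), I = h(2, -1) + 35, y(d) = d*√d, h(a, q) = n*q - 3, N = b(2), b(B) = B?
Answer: 1167 + 2*√2 ≈ 1169.8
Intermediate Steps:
N = 2
h(a, q) = -3 + q (h(a, q) = 1*q - 3 = q - 3 = -3 + q)
y(d) = d^(3/2)
I = 31 (I = (-3 - 1) + 35 = -4 + 35 = 31)
l(H, E) = 2*√2 (l(H, E) = 2^(3/2) = 2*√2)
l(-54, I) + 1167 = 2*√2 + 1167 = 1167 + 2*√2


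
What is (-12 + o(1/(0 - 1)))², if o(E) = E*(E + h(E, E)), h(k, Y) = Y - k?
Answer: 121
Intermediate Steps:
o(E) = E² (o(E) = E*(E + (E - E)) = E*(E + 0) = E*E = E²)
(-12 + o(1/(0 - 1)))² = (-12 + (1/(0 - 1))²)² = (-12 + (1/(-1))²)² = (-12 + (-1)²)² = (-12 + 1)² = (-11)² = 121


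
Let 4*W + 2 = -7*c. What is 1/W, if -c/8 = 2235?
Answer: 2/62579 ≈ 3.1960e-5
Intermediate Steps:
c = -17880 (c = -8*2235 = -17880)
W = 62579/2 (W = -1/2 + (-7*(-17880))/4 = -1/2 + (1/4)*125160 = -1/2 + 31290 = 62579/2 ≈ 31290.)
1/W = 1/(62579/2) = 2/62579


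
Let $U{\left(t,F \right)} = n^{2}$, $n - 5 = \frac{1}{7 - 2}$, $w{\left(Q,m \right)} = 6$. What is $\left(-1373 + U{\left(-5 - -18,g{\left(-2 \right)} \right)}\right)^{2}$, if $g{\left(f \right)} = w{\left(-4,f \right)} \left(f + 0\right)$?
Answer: $\frac{1132255201}{625} \approx 1.8116 \cdot 10^{6}$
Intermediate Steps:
$n = \frac{26}{5}$ ($n = 5 + \frac{1}{7 - 2} = 5 + \frac{1}{5} = \frac{26}{5} \approx 5.2$)
$g{\left(f \right)} = 6 f$ ($g{\left(f \right)} = 6 \left(f + 0\right) = 6 f$)
$U{\left(t,F \right)} = \frac{676}{25}$ ($U{\left(t,F \right)} = \left(\frac{26}{5}\right)^{2} = \frac{676}{25}$)
$\left(-1373 + U{\left(-5 - -18,g{\left(-2 \right)} \right)}\right)^{2} = \left(-1373 + \frac{676}{25}\right)^{2} = \left(- \frac{33649}{25}\right)^{2} = \frac{1132255201}{625}$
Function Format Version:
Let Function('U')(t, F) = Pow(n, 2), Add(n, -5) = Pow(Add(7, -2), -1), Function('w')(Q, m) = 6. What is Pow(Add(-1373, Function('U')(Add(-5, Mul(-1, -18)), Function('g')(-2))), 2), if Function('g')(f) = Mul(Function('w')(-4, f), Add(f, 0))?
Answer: Rational(1132255201, 625) ≈ 1.8116e+6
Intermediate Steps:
n = Rational(26, 5) (n = Add(5, Pow(Add(7, -2), -1)) = Add(5, Pow(5, -1)) = Add(5, Rational(1, 5)) = Rational(26, 5) ≈ 5.2000)
Function('g')(f) = Mul(6, f) (Function('g')(f) = Mul(6, Add(f, 0)) = Mul(6, f))
Function('U')(t, F) = Rational(676, 25) (Function('U')(t, F) = Pow(Rational(26, 5), 2) = Rational(676, 25))
Pow(Add(-1373, Function('U')(Add(-5, Mul(-1, -18)), Function('g')(-2))), 2) = Pow(Add(-1373, Rational(676, 25)), 2) = Pow(Rational(-33649, 25), 2) = Rational(1132255201, 625)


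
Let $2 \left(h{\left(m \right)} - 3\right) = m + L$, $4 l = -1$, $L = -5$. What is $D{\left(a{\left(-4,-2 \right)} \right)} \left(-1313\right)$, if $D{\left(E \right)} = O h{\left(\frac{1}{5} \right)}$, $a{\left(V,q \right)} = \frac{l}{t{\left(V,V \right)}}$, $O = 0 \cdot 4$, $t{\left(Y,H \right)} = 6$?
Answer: $0$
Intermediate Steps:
$l = - \frac{1}{4}$ ($l = \frac{1}{4} \left(-1\right) = - \frac{1}{4} \approx -0.25$)
$h{\left(m \right)} = \frac{1}{2} + \frac{m}{2}$ ($h{\left(m \right)} = 3 + \frac{m - 5}{2} = 3 + \frac{-5 + m}{2} = 3 + \left(- \frac{5}{2} + \frac{m}{2}\right) = \frac{1}{2} + \frac{m}{2}$)
$O = 0$
$a{\left(V,q \right)} = - \frac{1}{24}$ ($a{\left(V,q \right)} = - \frac{1}{4 \cdot 6} = \left(- \frac{1}{4}\right) \frac{1}{6} = - \frac{1}{24}$)
$D{\left(E \right)} = 0$ ($D{\left(E \right)} = 0 \left(\frac{1}{2} + \frac{1}{2 \cdot 5}\right) = 0 \left(\frac{1}{2} + \frac{1}{2} \cdot \frac{1}{5}\right) = 0 \left(\frac{1}{2} + \frac{1}{10}\right) = 0 \cdot \frac{3}{5} = 0$)
$D{\left(a{\left(-4,-2 \right)} \right)} \left(-1313\right) = 0 \left(-1313\right) = 0$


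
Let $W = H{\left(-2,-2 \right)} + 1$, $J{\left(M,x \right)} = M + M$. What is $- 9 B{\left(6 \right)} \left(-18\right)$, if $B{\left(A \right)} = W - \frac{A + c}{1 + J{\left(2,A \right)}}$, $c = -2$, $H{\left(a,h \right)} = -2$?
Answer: $- \frac{1458}{5} \approx -291.6$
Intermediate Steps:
$J{\left(M,x \right)} = 2 M$
$W = -1$ ($W = -2 + 1 = -1$)
$B{\left(A \right)} = - \frac{3}{5} - \frac{A}{5}$ ($B{\left(A \right)} = -1 - \frac{A - 2}{1 + 2 \cdot 2} = -1 - \frac{-2 + A}{1 + 4} = -1 - \frac{-2 + A}{5} = -1 - \left(-2 + A\right) \frac{1}{5} = -1 - \left(- \frac{2}{5} + \frac{A}{5}\right) = - \frac{3}{5} - \frac{A}{5}$)
$- 9 B{\left(6 \right)} \left(-18\right) = - 9 \left(- \frac{3}{5} - \frac{6}{5}\right) \left(-18\right) = \left(-9\right) \left(- \frac{9}{5}\right) \left(-18\right) = \frac{81}{5} \left(-18\right) = - \frac{1458}{5}$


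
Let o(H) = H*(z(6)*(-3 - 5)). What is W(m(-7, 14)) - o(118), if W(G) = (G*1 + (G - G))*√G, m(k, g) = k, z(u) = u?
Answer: 5664 - 7*I*√7 ≈ 5664.0 - 18.52*I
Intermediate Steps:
W(G) = G^(3/2) (W(G) = (G + 0)*√G = G*√G = G^(3/2))
o(H) = -48*H (o(H) = H*(6*(-3 - 5)) = H*(6*(-8)) = H*(-48) = -48*H)
W(m(-7, 14)) - o(118) = (-7)^(3/2) - (-48)*118 = -7*I*√7 - 1*(-5664) = -7*I*√7 + 5664 = 5664 - 7*I*√7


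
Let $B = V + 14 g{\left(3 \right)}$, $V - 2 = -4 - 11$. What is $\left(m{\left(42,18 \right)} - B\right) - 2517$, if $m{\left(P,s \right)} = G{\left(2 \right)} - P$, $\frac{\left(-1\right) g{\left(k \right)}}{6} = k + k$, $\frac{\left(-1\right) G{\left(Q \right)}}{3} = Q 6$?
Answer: $-2078$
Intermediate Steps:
$G{\left(Q \right)} = - 18 Q$ ($G{\left(Q \right)} = - 3 Q 6 = - 3 \cdot 6 Q = - 18 Q$)
$g{\left(k \right)} = - 12 k$ ($g{\left(k \right)} = - 6 \left(k + k\right) = - 6 \cdot 2 k = - 12 k$)
$m{\left(P,s \right)} = -36 - P$ ($m{\left(P,s \right)} = \left(-18\right) 2 - P = -36 - P$)
$V = -13$ ($V = 2 - 15 = -13$)
$B = -517$ ($B = -13 + 14 \left(\left(-12\right) 3\right) = -13 + 14 \left(-36\right) = -13 - 504 = -517$)
$\left(m{\left(42,18 \right)} - B\right) - 2517 = \left(\left(-36 - 42\right) - -517\right) - 2517 = \left(\left(-36 - 42\right) + 517\right) - 2517 = \left(-78 + 517\right) - 2517 = 439 - 2517 = -2078$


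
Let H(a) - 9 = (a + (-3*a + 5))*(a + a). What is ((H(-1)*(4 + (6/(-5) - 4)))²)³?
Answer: 46656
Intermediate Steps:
H(a) = 9 + 2*a*(5 - 2*a) (H(a) = 9 + (a + (-3*a + 5))*(a + a) = 9 + (a + (5 - 3*a))*(2*a) = 9 + (5 - 2*a)*(2*a) = 9 + 2*a*(5 - 2*a))
((H(-1)*(4 + (6/(-5) - 4)))²)³ = (((9 - 4*(-1)² + 10*(-1))*(4 + (6/(-5) - 4)))²)³ = (((9 - 4*1 - 10)*(4 + (6*(-⅕) - 4)))²)³ = (((9 - 4 - 10)*(4 + (-6/5 - 4)))²)³ = ((-5*(4 - 26/5))²)³ = ((-5*(-6/5))²)³ = (6²)³ = 36³ = 46656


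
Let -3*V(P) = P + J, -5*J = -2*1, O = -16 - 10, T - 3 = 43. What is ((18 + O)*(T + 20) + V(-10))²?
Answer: 6885376/25 ≈ 2.7542e+5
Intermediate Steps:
T = 46 (T = 3 + 43 = 46)
O = -26
J = ⅖ (J = -(-2)/5 = -⅕*(-2) = ⅖ ≈ 0.40000)
V(P) = -2/15 - P/3 (V(P) = -(P + ⅖)/3 = -(⅖ + P)/3 = -2/15 - P/3)
((18 + O)*(T + 20) + V(-10))² = ((18 - 26)*(46 + 20) + (-2/15 - ⅓*(-10)))² = (-8*66 + (-2/15 + 10/3))² = (-528 + 16/5)² = (-2624/5)² = 6885376/25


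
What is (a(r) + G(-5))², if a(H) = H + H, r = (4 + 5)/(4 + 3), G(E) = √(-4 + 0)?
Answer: 128/49 + 72*I/7 ≈ 2.6122 + 10.286*I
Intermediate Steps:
G(E) = 2*I (G(E) = √(-4) = 2*I)
r = 9/7 ≈ 1.2857
a(H) = 2*H
(a(r) + G(-5))² = (2*(9/7) + 2*I)² = (18/7 + 2*I)²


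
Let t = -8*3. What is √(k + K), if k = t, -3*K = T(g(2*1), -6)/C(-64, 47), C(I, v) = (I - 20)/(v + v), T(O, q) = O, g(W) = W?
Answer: I*√10255/21 ≈ 4.8222*I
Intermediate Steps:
C(I, v) = (-20 + I)/(2*v) (C(I, v) = (-20 + I)/((2*v)) = (-20 + I)*(1/(2*v)) = (-20 + I)/(2*v))
t = -24
K = 47/63 (K = -2*1/(3*((½)*(-20 - 64)/47)) = -2/(3*((½)*(1/47)*(-84))) = -2/(3*(-42/47)) = -2*(-47)/(3*42) = -⅓*(-47/21) = 47/63 ≈ 0.74603)
k = -24
√(k + K) = √(-24 + 47/63) = √(-1465/63) = I*√10255/21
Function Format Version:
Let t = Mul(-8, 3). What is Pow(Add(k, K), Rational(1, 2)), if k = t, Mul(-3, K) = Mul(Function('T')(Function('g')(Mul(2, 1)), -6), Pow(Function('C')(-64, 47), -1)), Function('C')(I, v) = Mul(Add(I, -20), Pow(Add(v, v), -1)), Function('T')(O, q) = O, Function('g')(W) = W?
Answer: Mul(Rational(1, 21), I, Pow(10255, Rational(1, 2))) ≈ Mul(4.8222, I)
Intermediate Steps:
Function('C')(I, v) = Mul(Rational(1, 2), Pow(v, -1), Add(-20, I)) (Function('C')(I, v) = Mul(Add(-20, I), Pow(Mul(2, v), -1)) = Mul(Add(-20, I), Mul(Rational(1, 2), Pow(v, -1))) = Mul(Rational(1, 2), Pow(v, -1), Add(-20, I)))
t = -24
K = Rational(47, 63) (K = Mul(Rational(-1, 3), Mul(Mul(2, 1), Pow(Mul(Rational(1, 2), Pow(47, -1), Add(-20, -64)), -1))) = Mul(Rational(-1, 3), Mul(2, Pow(Mul(Rational(1, 2), Rational(1, 47), -84), -1))) = Mul(Rational(-1, 3), Mul(2, Pow(Rational(-42, 47), -1))) = Mul(Rational(-1, 3), Mul(2, Rational(-47, 42))) = Mul(Rational(-1, 3), Rational(-47, 21)) = Rational(47, 63) ≈ 0.74603)
k = -24
Pow(Add(k, K), Rational(1, 2)) = Pow(Add(-24, Rational(47, 63)), Rational(1, 2)) = Pow(Rational(-1465, 63), Rational(1, 2)) = Mul(Rational(1, 21), I, Pow(10255, Rational(1, 2)))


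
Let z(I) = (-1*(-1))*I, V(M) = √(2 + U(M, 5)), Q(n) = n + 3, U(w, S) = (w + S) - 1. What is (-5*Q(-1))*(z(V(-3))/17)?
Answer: -10*√3/17 ≈ -1.0189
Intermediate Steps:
U(w, S) = -1 + S + w (U(w, S) = (S + w) - 1 = -1 + S + w)
Q(n) = 3 + n
V(M) = √(6 + M) (V(M) = √(2 + (-1 + 5 + M)) = √(2 + (4 + M)) = √(6 + M))
z(I) = I (z(I) = 1*I = I)
(-5*Q(-1))*(z(V(-3))/17) = (-5*(3 - 1))*(√(6 - 3)/17) = (-5*2)*(√3*(1/17)) = -10*√3/17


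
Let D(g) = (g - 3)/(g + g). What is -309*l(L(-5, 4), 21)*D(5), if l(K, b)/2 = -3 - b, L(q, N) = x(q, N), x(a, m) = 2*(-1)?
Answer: 14832/5 ≈ 2966.4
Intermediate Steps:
x(a, m) = -2
D(g) = (-3 + g)/(2*g) (D(g) = (-3 + g)/((2*g)) = (-3 + g)*(1/(2*g)) = (-3 + g)/(2*g))
L(q, N) = -2
l(K, b) = -6 - 2*b (l(K, b) = 2*(-3 - b) = -6 - 2*b)
-309*l(L(-5, 4), 21)*D(5) = -309*(-6 - 2*21)*(½)*(-3 + 5)/5 = -309*(-6 - 42)*(½)*(⅕)*2 = -(-14832)/5 = -309*(-48/5) = 14832/5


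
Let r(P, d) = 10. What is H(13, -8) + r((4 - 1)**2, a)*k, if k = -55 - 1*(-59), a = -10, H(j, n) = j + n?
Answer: 45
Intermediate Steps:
k = 4 (k = -55 + 59 = 4)
H(13, -8) + r((4 - 1)**2, a)*k = (13 - 8) + 10*4 = 5 + 40 = 45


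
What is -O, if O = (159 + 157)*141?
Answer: -44556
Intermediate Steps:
O = 44556 (O = 316*141 = 44556)
-O = -1*44556 = -44556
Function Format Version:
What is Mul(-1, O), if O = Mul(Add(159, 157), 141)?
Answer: -44556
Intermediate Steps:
O = 44556 (O = Mul(316, 141) = 44556)
Mul(-1, O) = Mul(-1, 44556) = -44556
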